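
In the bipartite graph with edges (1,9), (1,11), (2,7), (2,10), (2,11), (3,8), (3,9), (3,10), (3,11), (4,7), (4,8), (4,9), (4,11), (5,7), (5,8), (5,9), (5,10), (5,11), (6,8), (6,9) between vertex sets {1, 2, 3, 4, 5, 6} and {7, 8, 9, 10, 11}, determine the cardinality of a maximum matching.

Step 1: List the neighbors of each left vertex:
  1: 9, 11
  2: 7, 10, 11
  3: 8, 9, 10, 11
  4: 7, 8, 9, 11
  5: 7, 8, 9, 10, 11
  6: 8, 9

Step 2: Greedily match left vertices, then look for augmenting paths:
  Match 1 -- 9
  Match 2 -- 7
  Match 3 -- 8
  Match 4 -- 11
  Match 5 -- 10
  No augmenting path remains.

Step 3: Verify this is maximum:
  Matching size 5 = min(|L|, |R|) = min(6, 5), which is an upper bound, so this matching is maximum.

Maximum matching: {(1,9), (2,7), (3,8), (4,11), (5,10)}
Size: 5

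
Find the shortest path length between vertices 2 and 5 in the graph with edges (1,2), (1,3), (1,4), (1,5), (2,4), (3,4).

Step 1: Build adjacency list:
  1: 2, 3, 4, 5
  2: 1, 4
  3: 1, 4
  4: 1, 2, 3
  5: 1

Step 2: BFS from vertex 2 to find shortest path to 5:
  vertex 1 reached at distance 1
  vertex 4 reached at distance 1
  vertex 3 reached at distance 2
  vertex 5 reached at distance 2

Step 3: Shortest path: 2 -> 1 -> 5
Path length: 2 edges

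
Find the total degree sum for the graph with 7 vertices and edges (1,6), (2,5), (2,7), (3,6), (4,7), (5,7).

Step 1: Count edges incident to each vertex:
  deg(1) = 1 (neighbors: 6)
  deg(2) = 2 (neighbors: 5, 7)
  deg(3) = 1 (neighbors: 6)
  deg(4) = 1 (neighbors: 7)
  deg(5) = 2 (neighbors: 2, 7)
  deg(6) = 2 (neighbors: 1, 3)
  deg(7) = 3 (neighbors: 2, 4, 5)

Step 2: Sum all degrees:
  1 + 2 + 1 + 1 + 2 + 2 + 3 = 12

Verification: sum of degrees = 2 * |E| = 2 * 6 = 12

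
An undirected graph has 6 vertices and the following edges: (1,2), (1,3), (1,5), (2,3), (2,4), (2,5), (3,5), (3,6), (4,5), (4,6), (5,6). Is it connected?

Step 1: Build adjacency list from edges:
  1: 2, 3, 5
  2: 1, 3, 4, 5
  3: 1, 2, 5, 6
  4: 2, 5, 6
  5: 1, 2, 3, 4, 6
  6: 3, 4, 5

Step 2: Run BFS/DFS from vertex 1:
  Visited: {1, 2, 3, 5, 4, 6}
  Reached 6 of 6 vertices

Step 3: All 6 vertices reached from vertex 1, so the graph is connected.
Answer: Yes, the graph is connected.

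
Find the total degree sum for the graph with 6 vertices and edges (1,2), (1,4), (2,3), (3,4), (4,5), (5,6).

Step 1: Count edges incident to each vertex:
  deg(1) = 2 (neighbors: 2, 4)
  deg(2) = 2 (neighbors: 1, 3)
  deg(3) = 2 (neighbors: 2, 4)
  deg(4) = 3 (neighbors: 1, 3, 5)
  deg(5) = 2 (neighbors: 4, 6)
  deg(6) = 1 (neighbors: 5)

Step 2: Sum all degrees:
  2 + 2 + 2 + 3 + 2 + 1 = 12

Verification: sum of degrees = 2 * |E| = 2 * 6 = 12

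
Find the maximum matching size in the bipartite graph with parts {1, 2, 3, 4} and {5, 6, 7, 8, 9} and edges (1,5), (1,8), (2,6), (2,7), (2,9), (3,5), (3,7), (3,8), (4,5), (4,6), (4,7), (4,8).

Step 1: List the neighbors of each left vertex:
  1: 5, 8
  2: 6, 7, 9
  3: 5, 7, 8
  4: 5, 6, 7, 8

Step 2: Greedily match left vertices, then look for augmenting paths:
  Match 1 -- 5
  Match 2 -- 6
  Match 3 -- 7
  Match 4 -- 8
  No augmenting path remains.

Step 3: Verify this is maximum:
  Matching size 4 = min(|L|, |R|) = min(4, 5), which is an upper bound, so this matching is maximum.

Maximum matching: {(1,5), (2,6), (3,7), (4,8)}
Size: 4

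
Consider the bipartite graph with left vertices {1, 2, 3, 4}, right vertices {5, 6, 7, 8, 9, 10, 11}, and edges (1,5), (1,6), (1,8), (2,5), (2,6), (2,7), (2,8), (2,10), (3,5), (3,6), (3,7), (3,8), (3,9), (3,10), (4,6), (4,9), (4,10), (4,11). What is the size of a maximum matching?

Step 1: List the neighbors of each left vertex:
  1: 5, 6, 8
  2: 5, 6, 7, 8, 10
  3: 5, 6, 7, 8, 9, 10
  4: 6, 9, 10, 11

Step 2: Greedily match left vertices, then look for augmenting paths:
  Match 1 -- 5
  Match 2 -- 6
  Match 3 -- 7
  Match 4 -- 9
  No augmenting path remains.

Step 3: Verify this is maximum:
  Matching size 4 = min(|L|, |R|) = min(4, 7), which is an upper bound, so this matching is maximum.

Maximum matching: {(1,5), (2,6), (3,7), (4,9)}
Size: 4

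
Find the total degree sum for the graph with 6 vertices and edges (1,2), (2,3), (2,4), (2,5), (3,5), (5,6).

Step 1: Count edges incident to each vertex:
  deg(1) = 1 (neighbors: 2)
  deg(2) = 4 (neighbors: 1, 3, 4, 5)
  deg(3) = 2 (neighbors: 2, 5)
  deg(4) = 1 (neighbors: 2)
  deg(5) = 3 (neighbors: 2, 3, 6)
  deg(6) = 1 (neighbors: 5)

Step 2: Sum all degrees:
  1 + 4 + 2 + 1 + 3 + 1 = 12

Verification: sum of degrees = 2 * |E| = 2 * 6 = 12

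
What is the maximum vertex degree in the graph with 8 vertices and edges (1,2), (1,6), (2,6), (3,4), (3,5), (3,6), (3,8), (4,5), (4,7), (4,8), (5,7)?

Step 1: Count edges incident to each vertex:
  deg(1) = 2 (neighbors: 2, 6)
  deg(2) = 2 (neighbors: 1, 6)
  deg(3) = 4 (neighbors: 4, 5, 6, 8)
  deg(4) = 4 (neighbors: 3, 5, 7, 8)
  deg(5) = 3 (neighbors: 3, 4, 7)
  deg(6) = 3 (neighbors: 1, 2, 3)
  deg(7) = 2 (neighbors: 4, 5)
  deg(8) = 2 (neighbors: 3, 4)

Step 2: Find maximum:
  max(2, 2, 4, 4, 3, 3, 2, 2) = 4 (vertex 3)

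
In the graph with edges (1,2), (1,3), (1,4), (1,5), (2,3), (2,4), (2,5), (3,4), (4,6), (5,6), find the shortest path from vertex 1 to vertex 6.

Step 1: Build adjacency list:
  1: 2, 3, 4, 5
  2: 1, 3, 4, 5
  3: 1, 2, 4
  4: 1, 2, 3, 6
  5: 1, 2, 6
  6: 4, 5

Step 2: BFS from vertex 1 to find shortest path to 6:
  vertex 2 reached at distance 1
  vertex 3 reached at distance 1
  vertex 4 reached at distance 1
  vertex 5 reached at distance 1
  vertex 6 reached at distance 2

Step 3: Shortest path: 1 -> 4 -> 6
Path length: 2 edges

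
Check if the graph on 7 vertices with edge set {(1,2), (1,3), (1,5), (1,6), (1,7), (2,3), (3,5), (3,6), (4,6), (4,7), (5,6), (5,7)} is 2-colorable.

Step 1: Attempt 2-coloring using BFS:
  Start at vertex 1, assign color 0
  Color vertex 2 with color 1 (neighbor of 1)
  Color vertex 3 with color 1 (neighbor of 1)
  Color vertex 5 with color 1 (neighbor of 1)
  Color vertex 6 with color 1 (neighbor of 1)
  Color vertex 7 with color 1 (neighbor of 1)

Step 2: Conflict found! Vertices 2 and 3 are adjacent but have the same color.
This means the graph contains an odd cycle.

The graph is NOT bipartite.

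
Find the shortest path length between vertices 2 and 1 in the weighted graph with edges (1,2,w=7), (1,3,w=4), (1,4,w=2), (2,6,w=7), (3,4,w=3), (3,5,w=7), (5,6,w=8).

Step 1: Build adjacency list with weights:
  1: 2(w=7), 3(w=4), 4(w=2)
  2: 1(w=7), 6(w=7)
  3: 1(w=4), 4(w=3), 5(w=7)
  4: 1(w=2), 3(w=3)
  5: 3(w=7), 6(w=8)
  6: 2(w=7), 5(w=8)

Step 2: Apply Dijkstra's algorithm from vertex 2:
  Visit vertex 2 (distance=0)
    Update dist[1] = 7
    Update dist[6] = 7
  Visit vertex 1 (distance=7)
    Update dist[3] = 11
    Update dist[4] = 9

Step 3: Shortest path: 2 -> 1
Total weight: 7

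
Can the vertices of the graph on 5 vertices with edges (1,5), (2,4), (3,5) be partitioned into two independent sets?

Step 1: Attempt 2-coloring using BFS:
  Start at vertex 1, assign color 0
  Color vertex 5 with color 1 (neighbor of 1)
  Color vertex 3 with color 0 (neighbor of 5)
  Start new component at vertex 2, assign color 0
  Color vertex 4 with color 1 (neighbor of 2)

Step 2: 2-coloring succeeded. No conflicts found.
  Set A (color 0): {1, 2, 3}
  Set B (color 1): {4, 5}

The graph is bipartite with partition {1, 2, 3}, {4, 5}.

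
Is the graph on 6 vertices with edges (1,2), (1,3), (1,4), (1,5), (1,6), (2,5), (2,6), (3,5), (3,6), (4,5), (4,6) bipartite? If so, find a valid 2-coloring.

Step 1: Attempt 2-coloring using BFS:
  Start at vertex 1, assign color 0
  Color vertex 2 with color 1 (neighbor of 1)
  Color vertex 3 with color 1 (neighbor of 1)
  Color vertex 4 with color 1 (neighbor of 1)
  Color vertex 5 with color 1 (neighbor of 1)
  Color vertex 6 with color 1 (neighbor of 1)

Step 2: Conflict found! Vertices 2 and 5 are adjacent but have the same color.
This means the graph contains an odd cycle.

The graph is NOT bipartite.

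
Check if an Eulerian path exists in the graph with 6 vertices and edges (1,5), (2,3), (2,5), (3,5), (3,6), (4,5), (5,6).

Step 1: Find the degree of each vertex:
  deg(1) = 1
  deg(2) = 2
  deg(3) = 3
  deg(4) = 1
  deg(5) = 5
  deg(6) = 2

Step 2: Count vertices with odd degree:
  Odd-degree vertices: 1, 3, 4, 5 (4 total)

Step 3: Apply Euler's theorem:
  - Eulerian circuit exists iff graph is connected and all vertices have even degree
  - Eulerian path exists iff graph is connected and has 0 or 2 odd-degree vertices

Graph has 4 odd-degree vertices (need 0 or 2).
Neither Eulerian path nor Eulerian circuit exists.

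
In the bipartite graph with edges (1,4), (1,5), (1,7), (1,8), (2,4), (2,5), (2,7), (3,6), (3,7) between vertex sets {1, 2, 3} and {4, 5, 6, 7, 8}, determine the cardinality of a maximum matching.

Step 1: List the neighbors of each left vertex:
  1: 4, 5, 7, 8
  2: 4, 5, 7
  3: 6, 7

Step 2: Greedily match left vertices, then look for augmenting paths:
  Match 1 -- 4
  Match 2 -- 5
  Match 3 -- 6
  No augmenting path remains.

Step 3: Verify this is maximum:
  Matching size 3 = min(|L|, |R|) = min(3, 5), which is an upper bound, so this matching is maximum.

Maximum matching: {(1,4), (2,5), (3,6)}
Size: 3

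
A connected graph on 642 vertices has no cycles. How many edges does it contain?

A tree on n vertices always has exactly n - 1 edges.
For n = 642: edges = 642 - 1 = 641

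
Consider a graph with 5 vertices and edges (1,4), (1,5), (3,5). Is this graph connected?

Step 1: Build adjacency list from edges:
  1: 4, 5
  2: (none)
  3: 5
  4: 1
  5: 1, 3

Step 2: Run BFS/DFS from vertex 1:
  Visited: {1, 4, 5, 3}
  Reached 4 of 5 vertices

Step 3: Only 4 of 5 vertices reached. Graph is disconnected.
Connected components: {1, 3, 4, 5}, {2}
Answer: No, the graph is not connected (2 components).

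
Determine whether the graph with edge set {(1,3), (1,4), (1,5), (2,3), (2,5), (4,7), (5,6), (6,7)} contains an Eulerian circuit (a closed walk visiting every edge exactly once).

Step 1: Find the degree of each vertex:
  deg(1) = 3
  deg(2) = 2
  deg(3) = 2
  deg(4) = 2
  deg(5) = 3
  deg(6) = 2
  deg(7) = 2

Step 2: Count vertices with odd degree:
  Odd-degree vertices: 1, 5 (2 total)

Step 3: Apply Euler's theorem:
  - Eulerian circuit exists iff graph is connected and all vertices have even degree
  - Eulerian path exists iff graph is connected and has 0 or 2 odd-degree vertices

Graph is connected with exactly 2 odd-degree vertices (1, 5).
Eulerian path exists (starting and ending at the odd-degree vertices), but no Eulerian circuit.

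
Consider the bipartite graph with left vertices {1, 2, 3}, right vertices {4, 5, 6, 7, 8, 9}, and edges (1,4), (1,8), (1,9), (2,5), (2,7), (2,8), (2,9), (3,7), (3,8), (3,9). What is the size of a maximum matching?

Step 1: List the neighbors of each left vertex:
  1: 4, 8, 9
  2: 5, 7, 8, 9
  3: 7, 8, 9

Step 2: Greedily match left vertices, then look for augmenting paths:
  Match 1 -- 4
  Match 2 -- 5
  Match 3 -- 7
  No augmenting path remains.

Step 3: Verify this is maximum:
  Matching size 3 = min(|L|, |R|) = min(3, 6), which is an upper bound, so this matching is maximum.

Maximum matching: {(1,4), (2,5), (3,7)}
Size: 3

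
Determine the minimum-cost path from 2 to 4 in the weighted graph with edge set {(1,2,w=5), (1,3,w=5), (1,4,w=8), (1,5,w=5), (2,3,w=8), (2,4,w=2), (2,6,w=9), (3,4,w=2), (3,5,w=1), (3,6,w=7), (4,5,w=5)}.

Step 1: Build adjacency list with weights:
  1: 2(w=5), 3(w=5), 4(w=8), 5(w=5)
  2: 1(w=5), 3(w=8), 4(w=2), 6(w=9)
  3: 1(w=5), 2(w=8), 4(w=2), 5(w=1), 6(w=7)
  4: 1(w=8), 2(w=2), 3(w=2), 5(w=5)
  5: 1(w=5), 3(w=1), 4(w=5)
  6: 2(w=9), 3(w=7)

Step 2: Apply Dijkstra's algorithm from vertex 2:
  Visit vertex 2 (distance=0)
    Update dist[1] = 5
    Update dist[3] = 8
    Update dist[4] = 2
    Update dist[6] = 9
  Visit vertex 4 (distance=2)
    Update dist[3] = 4
    Update dist[5] = 7

Step 3: Shortest path: 2 -> 4
Total weight: 2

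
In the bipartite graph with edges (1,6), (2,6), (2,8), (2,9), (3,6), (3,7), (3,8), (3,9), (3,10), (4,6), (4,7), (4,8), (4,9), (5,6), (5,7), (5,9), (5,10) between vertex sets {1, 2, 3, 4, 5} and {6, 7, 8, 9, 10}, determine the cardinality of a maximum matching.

Step 1: List the neighbors of each left vertex:
  1: 6
  2: 6, 8, 9
  3: 6, 7, 8, 9, 10
  4: 6, 7, 8, 9
  5: 6, 7, 9, 10

Step 2: Greedily match left vertices, then look for augmenting paths:
  Match 1 -- 6
  Match 2 -- 8
  Match 3 -- 7
  Match 4 -- 9
  Match 5 -- 10
  No augmenting path remains.

Step 3: Verify this is maximum:
  Matching size 5 = min(|L|, |R|) = min(5, 5), which is an upper bound, so this matching is maximum.

Maximum matching: {(1,6), (2,8), (3,7), (4,9), (5,10)}
Size: 5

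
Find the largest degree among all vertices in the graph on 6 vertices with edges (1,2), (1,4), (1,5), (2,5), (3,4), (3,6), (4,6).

Step 1: Count edges incident to each vertex:
  deg(1) = 3 (neighbors: 2, 4, 5)
  deg(2) = 2 (neighbors: 1, 5)
  deg(3) = 2 (neighbors: 4, 6)
  deg(4) = 3 (neighbors: 1, 3, 6)
  deg(5) = 2 (neighbors: 1, 2)
  deg(6) = 2 (neighbors: 3, 4)

Step 2: Find maximum:
  max(3, 2, 2, 3, 2, 2) = 3 (vertex 1)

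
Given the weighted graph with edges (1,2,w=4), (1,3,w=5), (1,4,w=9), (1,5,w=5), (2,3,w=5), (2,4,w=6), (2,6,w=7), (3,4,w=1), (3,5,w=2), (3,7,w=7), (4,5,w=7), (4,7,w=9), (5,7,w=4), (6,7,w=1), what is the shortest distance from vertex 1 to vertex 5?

Step 1: Build adjacency list with weights:
  1: 2(w=4), 3(w=5), 4(w=9), 5(w=5)
  2: 1(w=4), 3(w=5), 4(w=6), 6(w=7)
  3: 1(w=5), 2(w=5), 4(w=1), 5(w=2), 7(w=7)
  4: 1(w=9), 2(w=6), 3(w=1), 5(w=7), 7(w=9)
  5: 1(w=5), 3(w=2), 4(w=7), 7(w=4)
  6: 2(w=7), 7(w=1)
  7: 3(w=7), 4(w=9), 5(w=4), 6(w=1)

Step 2: Apply Dijkstra's algorithm from vertex 1:
  Visit vertex 1 (distance=0)
    Update dist[2] = 4
    Update dist[3] = 5
    Update dist[4] = 9
    Update dist[5] = 5
  Visit vertex 2 (distance=4)
    Update dist[6] = 11
  Visit vertex 3 (distance=5)
    Update dist[4] = 6
    Update dist[7] = 12
  Visit vertex 5 (distance=5)
    Update dist[7] = 9

Step 3: Shortest path: 1 -> 5
Total weight: 5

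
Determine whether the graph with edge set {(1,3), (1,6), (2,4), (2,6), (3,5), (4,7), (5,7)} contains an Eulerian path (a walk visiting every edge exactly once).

Step 1: Find the degree of each vertex:
  deg(1) = 2
  deg(2) = 2
  deg(3) = 2
  deg(4) = 2
  deg(5) = 2
  deg(6) = 2
  deg(7) = 2

Step 2: Count vertices with odd degree:
  All vertices have even degree (0 odd-degree vertices)

Step 3: Apply Euler's theorem:
  - Eulerian circuit exists iff graph is connected and all vertices have even degree
  - Eulerian path exists iff graph is connected and has 0 or 2 odd-degree vertices

Graph is connected with 0 odd-degree vertices.
Both Eulerian circuit and Eulerian path exist.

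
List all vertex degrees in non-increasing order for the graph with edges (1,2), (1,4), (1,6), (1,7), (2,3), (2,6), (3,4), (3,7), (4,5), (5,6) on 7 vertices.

Step 1: Count edges incident to each vertex:
  deg(1) = 4 (neighbors: 2, 4, 6, 7)
  deg(2) = 3 (neighbors: 1, 3, 6)
  deg(3) = 3 (neighbors: 2, 4, 7)
  deg(4) = 3 (neighbors: 1, 3, 5)
  deg(5) = 2 (neighbors: 4, 6)
  deg(6) = 3 (neighbors: 1, 2, 5)
  deg(7) = 2 (neighbors: 1, 3)

Step 2: Sort degrees in non-increasing order:
  Degrees: [4, 3, 3, 3, 2, 3, 2] -> sorted: [4, 3, 3, 3, 3, 2, 2]

Degree sequence: [4, 3, 3, 3, 3, 2, 2]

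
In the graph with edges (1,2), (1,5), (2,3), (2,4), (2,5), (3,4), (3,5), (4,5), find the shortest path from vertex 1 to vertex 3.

Step 1: Build adjacency list:
  1: 2, 5
  2: 1, 3, 4, 5
  3: 2, 4, 5
  4: 2, 3, 5
  5: 1, 2, 3, 4

Step 2: BFS from vertex 1 to find shortest path to 3:
  vertex 2 reached at distance 1
  vertex 5 reached at distance 1
  vertex 3 reached at distance 2

Step 3: Shortest path: 1 -> 2 -> 3
Path length: 2 edges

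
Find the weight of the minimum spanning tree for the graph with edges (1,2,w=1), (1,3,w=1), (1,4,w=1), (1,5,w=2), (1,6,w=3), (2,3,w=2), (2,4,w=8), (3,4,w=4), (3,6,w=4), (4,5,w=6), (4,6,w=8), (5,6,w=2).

Apply Kruskal's algorithm (sort edges by weight, add if no cycle):

Sorted edges by weight:
  (1,2) w=1
  (1,3) w=1
  (1,4) w=1
  (1,5) w=2
  (2,3) w=2
  (5,6) w=2
  (1,6) w=3
  (3,6) w=4
  (3,4) w=4
  (4,5) w=6
  (2,4) w=8
  (4,6) w=8

Add edge (1,2) w=1 -- no cycle. Running total: 1
Add edge (1,3) w=1 -- no cycle. Running total: 2
Add edge (1,4) w=1 -- no cycle. Running total: 3
Add edge (1,5) w=2 -- no cycle. Running total: 5
Skip edge (2,3) w=2 -- would create cycle
Add edge (5,6) w=2 -- no cycle. Running total: 7

MST edges: (1,2,w=1), (1,3,w=1), (1,4,w=1), (1,5,w=2), (5,6,w=2)
Total MST weight: 1 + 1 + 1 + 2 + 2 = 7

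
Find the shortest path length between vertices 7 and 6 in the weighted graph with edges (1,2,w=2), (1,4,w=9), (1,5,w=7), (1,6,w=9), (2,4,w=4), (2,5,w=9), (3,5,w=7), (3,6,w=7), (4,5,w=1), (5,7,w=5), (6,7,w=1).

Step 1: Build adjacency list with weights:
  1: 2(w=2), 4(w=9), 5(w=7), 6(w=9)
  2: 1(w=2), 4(w=4), 5(w=9)
  3: 5(w=7), 6(w=7)
  4: 1(w=9), 2(w=4), 5(w=1)
  5: 1(w=7), 2(w=9), 3(w=7), 4(w=1), 7(w=5)
  6: 1(w=9), 3(w=7), 7(w=1)
  7: 5(w=5), 6(w=1)

Step 2: Apply Dijkstra's algorithm from vertex 7:
  Visit vertex 7 (distance=0)
    Update dist[5] = 5
    Update dist[6] = 1
  Visit vertex 6 (distance=1)
    Update dist[1] = 10
    Update dist[3] = 8

Step 3: Shortest path: 7 -> 6
Total weight: 1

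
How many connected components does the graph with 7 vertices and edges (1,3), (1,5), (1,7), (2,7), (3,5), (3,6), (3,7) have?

Step 1: Build adjacency list from edges:
  1: 3, 5, 7
  2: 7
  3: 1, 5, 6, 7
  4: (none)
  5: 1, 3
  6: 3
  7: 1, 2, 3

Step 2: Run BFS/DFS from vertex 1:
  Visited: {1, 3, 5, 7, 6, 2}
  Reached 6 of 7 vertices

Step 3: Only 6 of 7 vertices reached. Graph is disconnected.
Connected components: {1, 2, 3, 5, 6, 7}, {4}
Number of connected components: 2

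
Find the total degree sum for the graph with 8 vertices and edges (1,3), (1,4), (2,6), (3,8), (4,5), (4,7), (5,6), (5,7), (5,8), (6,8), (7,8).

Step 1: Count edges incident to each vertex:
  deg(1) = 2 (neighbors: 3, 4)
  deg(2) = 1 (neighbors: 6)
  deg(3) = 2 (neighbors: 1, 8)
  deg(4) = 3 (neighbors: 1, 5, 7)
  deg(5) = 4 (neighbors: 4, 6, 7, 8)
  deg(6) = 3 (neighbors: 2, 5, 8)
  deg(7) = 3 (neighbors: 4, 5, 8)
  deg(8) = 4 (neighbors: 3, 5, 6, 7)

Step 2: Sum all degrees:
  2 + 1 + 2 + 3 + 4 + 3 + 3 + 4 = 22

Verification: sum of degrees = 2 * |E| = 2 * 11 = 22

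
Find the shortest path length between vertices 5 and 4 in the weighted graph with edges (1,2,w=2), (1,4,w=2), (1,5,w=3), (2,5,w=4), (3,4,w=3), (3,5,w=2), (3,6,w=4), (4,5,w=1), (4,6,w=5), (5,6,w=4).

Step 1: Build adjacency list with weights:
  1: 2(w=2), 4(w=2), 5(w=3)
  2: 1(w=2), 5(w=4)
  3: 4(w=3), 5(w=2), 6(w=4)
  4: 1(w=2), 3(w=3), 5(w=1), 6(w=5)
  5: 1(w=3), 2(w=4), 3(w=2), 4(w=1), 6(w=4)
  6: 3(w=4), 4(w=5), 5(w=4)

Step 2: Apply Dijkstra's algorithm from vertex 5:
  Visit vertex 5 (distance=0)
    Update dist[1] = 3
    Update dist[2] = 4
    Update dist[3] = 2
    Update dist[4] = 1
    Update dist[6] = 4
  Visit vertex 4 (distance=1)

Step 3: Shortest path: 5 -> 4
Total weight: 1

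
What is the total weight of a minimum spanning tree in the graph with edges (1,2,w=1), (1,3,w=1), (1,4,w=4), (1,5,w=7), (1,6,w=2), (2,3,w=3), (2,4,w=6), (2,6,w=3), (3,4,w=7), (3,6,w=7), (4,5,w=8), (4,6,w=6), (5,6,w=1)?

Apply Kruskal's algorithm (sort edges by weight, add if no cycle):

Sorted edges by weight:
  (1,2) w=1
  (1,3) w=1
  (5,6) w=1
  (1,6) w=2
  (2,3) w=3
  (2,6) w=3
  (1,4) w=4
  (2,4) w=6
  (4,6) w=6
  (1,5) w=7
  (3,6) w=7
  (3,4) w=7
  (4,5) w=8

Add edge (1,2) w=1 -- no cycle. Running total: 1
Add edge (1,3) w=1 -- no cycle. Running total: 2
Add edge (5,6) w=1 -- no cycle. Running total: 3
Add edge (1,6) w=2 -- no cycle. Running total: 5
Skip edge (2,3) w=3 -- would create cycle
Skip edge (2,6) w=3 -- would create cycle
Add edge (1,4) w=4 -- no cycle. Running total: 9

MST edges: (1,2,w=1), (1,3,w=1), (5,6,w=1), (1,6,w=2), (1,4,w=4)
Total MST weight: 1 + 1 + 1 + 2 + 4 = 9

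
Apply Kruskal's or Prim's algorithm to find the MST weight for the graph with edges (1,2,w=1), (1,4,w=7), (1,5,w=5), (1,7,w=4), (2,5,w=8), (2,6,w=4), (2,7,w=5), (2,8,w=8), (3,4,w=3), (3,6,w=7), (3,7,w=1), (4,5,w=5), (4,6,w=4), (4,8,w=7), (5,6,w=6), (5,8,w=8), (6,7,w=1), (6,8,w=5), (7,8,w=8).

Apply Kruskal's algorithm (sort edges by weight, add if no cycle):

Sorted edges by weight:
  (1,2) w=1
  (3,7) w=1
  (6,7) w=1
  (3,4) w=3
  (1,7) w=4
  (2,6) w=4
  (4,6) w=4
  (1,5) w=5
  (2,7) w=5
  (4,5) w=5
  (6,8) w=5
  (5,6) w=6
  (1,4) w=7
  (3,6) w=7
  (4,8) w=7
  (2,8) w=8
  (2,5) w=8
  (5,8) w=8
  (7,8) w=8

Add edge (1,2) w=1 -- no cycle. Running total: 1
Add edge (3,7) w=1 -- no cycle. Running total: 2
Add edge (6,7) w=1 -- no cycle. Running total: 3
Add edge (3,4) w=3 -- no cycle. Running total: 6
Add edge (1,7) w=4 -- no cycle. Running total: 10
Skip edge (2,6) w=4 -- would create cycle
Skip edge (4,6) w=4 -- would create cycle
Add edge (1,5) w=5 -- no cycle. Running total: 15
Skip edge (2,7) w=5 -- would create cycle
Skip edge (4,5) w=5 -- would create cycle
Add edge (6,8) w=5 -- no cycle. Running total: 20

MST edges: (1,2,w=1), (3,7,w=1), (6,7,w=1), (3,4,w=3), (1,7,w=4), (1,5,w=5), (6,8,w=5)
Total MST weight: 1 + 1 + 1 + 3 + 4 + 5 + 5 = 20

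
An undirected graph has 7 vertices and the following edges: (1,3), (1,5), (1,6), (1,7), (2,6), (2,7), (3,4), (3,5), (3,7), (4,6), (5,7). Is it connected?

Step 1: Build adjacency list from edges:
  1: 3, 5, 6, 7
  2: 6, 7
  3: 1, 4, 5, 7
  4: 3, 6
  5: 1, 3, 7
  6: 1, 2, 4
  7: 1, 2, 3, 5

Step 2: Run BFS/DFS from vertex 1:
  Visited: {1, 3, 5, 6, 7, 4, 2}
  Reached 7 of 7 vertices

Step 3: All 7 vertices reached from vertex 1, so the graph is connected.
Answer: Yes, the graph is connected.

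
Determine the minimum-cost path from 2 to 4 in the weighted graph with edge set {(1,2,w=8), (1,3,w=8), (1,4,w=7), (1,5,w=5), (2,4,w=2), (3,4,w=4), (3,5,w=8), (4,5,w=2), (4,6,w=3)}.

Step 1: Build adjacency list with weights:
  1: 2(w=8), 3(w=8), 4(w=7), 5(w=5)
  2: 1(w=8), 4(w=2)
  3: 1(w=8), 4(w=4), 5(w=8)
  4: 1(w=7), 2(w=2), 3(w=4), 5(w=2), 6(w=3)
  5: 1(w=5), 3(w=8), 4(w=2)
  6: 4(w=3)

Step 2: Apply Dijkstra's algorithm from vertex 2:
  Visit vertex 2 (distance=0)
    Update dist[1] = 8
    Update dist[4] = 2
  Visit vertex 4 (distance=2)
    Update dist[3] = 6
    Update dist[5] = 4
    Update dist[6] = 5

Step 3: Shortest path: 2 -> 4
Total weight: 2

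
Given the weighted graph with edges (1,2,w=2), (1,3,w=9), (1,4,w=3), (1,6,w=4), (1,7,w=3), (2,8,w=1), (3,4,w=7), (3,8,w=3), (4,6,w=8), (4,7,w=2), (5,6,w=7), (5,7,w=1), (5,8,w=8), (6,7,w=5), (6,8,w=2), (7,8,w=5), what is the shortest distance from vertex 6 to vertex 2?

Step 1: Build adjacency list with weights:
  1: 2(w=2), 3(w=9), 4(w=3), 6(w=4), 7(w=3)
  2: 1(w=2), 8(w=1)
  3: 1(w=9), 4(w=7), 8(w=3)
  4: 1(w=3), 3(w=7), 6(w=8), 7(w=2)
  5: 6(w=7), 7(w=1), 8(w=8)
  6: 1(w=4), 4(w=8), 5(w=7), 7(w=5), 8(w=2)
  7: 1(w=3), 4(w=2), 5(w=1), 6(w=5), 8(w=5)
  8: 2(w=1), 3(w=3), 5(w=8), 6(w=2), 7(w=5)

Step 2: Apply Dijkstra's algorithm from vertex 6:
  Visit vertex 6 (distance=0)
    Update dist[1] = 4
    Update dist[4] = 8
    Update dist[5] = 7
    Update dist[7] = 5
    Update dist[8] = 2
  Visit vertex 8 (distance=2)
    Update dist[2] = 3
    Update dist[3] = 5
  Visit vertex 2 (distance=3)

Step 3: Shortest path: 6 -> 8 -> 2
Total weight: 2 + 1 = 3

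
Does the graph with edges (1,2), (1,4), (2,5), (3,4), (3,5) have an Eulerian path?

Step 1: Find the degree of each vertex:
  deg(1) = 2
  deg(2) = 2
  deg(3) = 2
  deg(4) = 2
  deg(5) = 2

Step 2: Count vertices with odd degree:
  All vertices have even degree (0 odd-degree vertices)

Step 3: Apply Euler's theorem:
  - Eulerian circuit exists iff graph is connected and all vertices have even degree
  - Eulerian path exists iff graph is connected and has 0 or 2 odd-degree vertices

Graph is connected with 0 odd-degree vertices.
Both Eulerian circuit and Eulerian path exist.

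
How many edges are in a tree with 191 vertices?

A tree on n vertices always has exactly n - 1 edges.
For n = 191: edges = 191 - 1 = 190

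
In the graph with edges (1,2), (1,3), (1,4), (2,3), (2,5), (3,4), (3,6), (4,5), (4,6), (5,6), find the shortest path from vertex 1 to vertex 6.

Step 1: Build adjacency list:
  1: 2, 3, 4
  2: 1, 3, 5
  3: 1, 2, 4, 6
  4: 1, 3, 5, 6
  5: 2, 4, 6
  6: 3, 4, 5

Step 2: BFS from vertex 1 to find shortest path to 6:
  vertex 2 reached at distance 1
  vertex 3 reached at distance 1
  vertex 4 reached at distance 1
  vertex 5 reached at distance 2
  vertex 6 reached at distance 2

Step 3: Shortest path: 1 -> 3 -> 6
Path length: 2 edges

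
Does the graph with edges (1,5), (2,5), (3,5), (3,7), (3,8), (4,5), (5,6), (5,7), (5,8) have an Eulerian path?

Step 1: Find the degree of each vertex:
  deg(1) = 1
  deg(2) = 1
  deg(3) = 3
  deg(4) = 1
  deg(5) = 7
  deg(6) = 1
  deg(7) = 2
  deg(8) = 2

Step 2: Count vertices with odd degree:
  Odd-degree vertices: 1, 2, 3, 4, 5, 6 (6 total)

Step 3: Apply Euler's theorem:
  - Eulerian circuit exists iff graph is connected and all vertices have even degree
  - Eulerian path exists iff graph is connected and has 0 or 2 odd-degree vertices

Graph has 6 odd-degree vertices (need 0 or 2).
Neither Eulerian path nor Eulerian circuit exists.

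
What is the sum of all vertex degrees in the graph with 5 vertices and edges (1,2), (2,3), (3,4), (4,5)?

Step 1: Count edges incident to each vertex:
  deg(1) = 1 (neighbors: 2)
  deg(2) = 2 (neighbors: 1, 3)
  deg(3) = 2 (neighbors: 2, 4)
  deg(4) = 2 (neighbors: 3, 5)
  deg(5) = 1 (neighbors: 4)

Step 2: Sum all degrees:
  1 + 2 + 2 + 2 + 1 = 8

Verification: sum of degrees = 2 * |E| = 2 * 4 = 8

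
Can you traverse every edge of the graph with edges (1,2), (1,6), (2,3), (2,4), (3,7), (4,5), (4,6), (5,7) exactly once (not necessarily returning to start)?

Step 1: Find the degree of each vertex:
  deg(1) = 2
  deg(2) = 3
  deg(3) = 2
  deg(4) = 3
  deg(5) = 2
  deg(6) = 2
  deg(7) = 2

Step 2: Count vertices with odd degree:
  Odd-degree vertices: 2, 4 (2 total)

Step 3: Apply Euler's theorem:
  - Eulerian circuit exists iff graph is connected and all vertices have even degree
  - Eulerian path exists iff graph is connected and has 0 or 2 odd-degree vertices

Graph is connected with exactly 2 odd-degree vertices (2, 4).
Eulerian path exists (starting and ending at the odd-degree vertices), but no Eulerian circuit.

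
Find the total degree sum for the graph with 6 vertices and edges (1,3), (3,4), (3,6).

Step 1: Count edges incident to each vertex:
  deg(1) = 1 (neighbors: 3)
  deg(2) = 0 (neighbors: none)
  deg(3) = 3 (neighbors: 1, 4, 6)
  deg(4) = 1 (neighbors: 3)
  deg(5) = 0 (neighbors: none)
  deg(6) = 1 (neighbors: 3)

Step 2: Sum all degrees:
  1 + 0 + 3 + 1 + 0 + 1 = 6

Verification: sum of degrees = 2 * |E| = 2 * 3 = 6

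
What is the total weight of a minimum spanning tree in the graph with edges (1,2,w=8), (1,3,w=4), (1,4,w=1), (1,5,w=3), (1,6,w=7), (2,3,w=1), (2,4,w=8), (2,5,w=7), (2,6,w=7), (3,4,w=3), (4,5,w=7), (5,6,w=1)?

Apply Kruskal's algorithm (sort edges by weight, add if no cycle):

Sorted edges by weight:
  (1,4) w=1
  (2,3) w=1
  (5,6) w=1
  (1,5) w=3
  (3,4) w=3
  (1,3) w=4
  (1,6) w=7
  (2,6) w=7
  (2,5) w=7
  (4,5) w=7
  (1,2) w=8
  (2,4) w=8

Add edge (1,4) w=1 -- no cycle. Running total: 1
Add edge (2,3) w=1 -- no cycle. Running total: 2
Add edge (5,6) w=1 -- no cycle. Running total: 3
Add edge (1,5) w=3 -- no cycle. Running total: 6
Add edge (3,4) w=3 -- no cycle. Running total: 9

MST edges: (1,4,w=1), (2,3,w=1), (5,6,w=1), (1,5,w=3), (3,4,w=3)
Total MST weight: 1 + 1 + 1 + 3 + 3 = 9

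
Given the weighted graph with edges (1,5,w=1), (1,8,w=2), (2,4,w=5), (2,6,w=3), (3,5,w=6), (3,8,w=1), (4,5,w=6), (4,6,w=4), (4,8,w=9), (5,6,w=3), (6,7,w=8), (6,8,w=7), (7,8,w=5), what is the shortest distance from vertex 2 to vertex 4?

Step 1: Build adjacency list with weights:
  1: 5(w=1), 8(w=2)
  2: 4(w=5), 6(w=3)
  3: 5(w=6), 8(w=1)
  4: 2(w=5), 5(w=6), 6(w=4), 8(w=9)
  5: 1(w=1), 3(w=6), 4(w=6), 6(w=3)
  6: 2(w=3), 4(w=4), 5(w=3), 7(w=8), 8(w=7)
  7: 6(w=8), 8(w=5)
  8: 1(w=2), 3(w=1), 4(w=9), 6(w=7), 7(w=5)

Step 2: Apply Dijkstra's algorithm from vertex 2:
  Visit vertex 2 (distance=0)
    Update dist[4] = 5
    Update dist[6] = 3
  Visit vertex 6 (distance=3)
    Update dist[5] = 6
    Update dist[7] = 11
    Update dist[8] = 10
  Visit vertex 4 (distance=5)

Step 3: Shortest path: 2 -> 4
Total weight: 5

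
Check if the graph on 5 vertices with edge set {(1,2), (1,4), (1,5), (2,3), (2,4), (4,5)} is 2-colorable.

Step 1: Attempt 2-coloring using BFS:
  Start at vertex 1, assign color 0
  Color vertex 2 with color 1 (neighbor of 1)
  Color vertex 4 with color 1 (neighbor of 1)
  Color vertex 5 with color 1 (neighbor of 1)
  Color vertex 3 with color 0 (neighbor of 2)

Step 2: Conflict found! Vertices 2 and 4 are adjacent but have the same color.
This means the graph contains an odd cycle.

The graph is NOT bipartite.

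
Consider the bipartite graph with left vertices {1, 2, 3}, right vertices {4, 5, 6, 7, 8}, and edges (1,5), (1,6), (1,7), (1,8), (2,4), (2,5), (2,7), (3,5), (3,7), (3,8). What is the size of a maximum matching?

Step 1: List the neighbors of each left vertex:
  1: 5, 6, 7, 8
  2: 4, 5, 7
  3: 5, 7, 8

Step 2: Greedily match left vertices, then look for augmenting paths:
  Match 1 -- 5
  Match 2 -- 4
  Match 3 -- 7
  No augmenting path remains.

Step 3: Verify this is maximum:
  Matching size 3 = min(|L|, |R|) = min(3, 5), which is an upper bound, so this matching is maximum.

Maximum matching: {(1,5), (2,4), (3,7)}
Size: 3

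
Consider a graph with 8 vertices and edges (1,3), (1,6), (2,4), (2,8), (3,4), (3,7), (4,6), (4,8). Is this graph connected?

Step 1: Build adjacency list from edges:
  1: 3, 6
  2: 4, 8
  3: 1, 4, 7
  4: 2, 3, 6, 8
  5: (none)
  6: 1, 4
  7: 3
  8: 2, 4

Step 2: Run BFS/DFS from vertex 1:
  Visited: {1, 3, 6, 4, 7, 2, 8}
  Reached 7 of 8 vertices

Step 3: Only 7 of 8 vertices reached. Graph is disconnected.
Connected components: {1, 2, 3, 4, 6, 7, 8}, {5}
Answer: No, the graph is not connected (2 components).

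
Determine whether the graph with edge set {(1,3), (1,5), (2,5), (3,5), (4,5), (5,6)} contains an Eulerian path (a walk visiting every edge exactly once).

Step 1: Find the degree of each vertex:
  deg(1) = 2
  deg(2) = 1
  deg(3) = 2
  deg(4) = 1
  deg(5) = 5
  deg(6) = 1

Step 2: Count vertices with odd degree:
  Odd-degree vertices: 2, 4, 5, 6 (4 total)

Step 3: Apply Euler's theorem:
  - Eulerian circuit exists iff graph is connected and all vertices have even degree
  - Eulerian path exists iff graph is connected and has 0 or 2 odd-degree vertices

Graph has 4 odd-degree vertices (need 0 or 2).
Neither Eulerian path nor Eulerian circuit exists.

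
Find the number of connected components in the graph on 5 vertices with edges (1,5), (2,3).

Step 1: Build adjacency list from edges:
  1: 5
  2: 3
  3: 2
  4: (none)
  5: 1

Step 2: Run BFS/DFS from vertex 1:
  Visited: {1, 5}
  Reached 2 of 5 vertices

Step 3: Only 2 of 5 vertices reached. Graph is disconnected.
Connected components: {1, 5}, {2, 3}, {4}
Number of connected components: 3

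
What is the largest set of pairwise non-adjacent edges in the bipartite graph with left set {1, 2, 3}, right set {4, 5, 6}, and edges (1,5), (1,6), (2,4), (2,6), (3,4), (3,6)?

Step 1: List the neighbors of each left vertex:
  1: 5, 6
  2: 4, 6
  3: 4, 6

Step 2: Greedily match left vertices, then look for augmenting paths:
  Match 1 -- 5
  Match 2 -- 4
  Match 3 -- 6
  No augmenting path remains.

Step 3: Verify this is maximum:
  Matching size 3 = min(|L|, |R|) = min(3, 3), which is an upper bound, so this matching is maximum.

Maximum matching: {(1,5), (2,4), (3,6)}
Size: 3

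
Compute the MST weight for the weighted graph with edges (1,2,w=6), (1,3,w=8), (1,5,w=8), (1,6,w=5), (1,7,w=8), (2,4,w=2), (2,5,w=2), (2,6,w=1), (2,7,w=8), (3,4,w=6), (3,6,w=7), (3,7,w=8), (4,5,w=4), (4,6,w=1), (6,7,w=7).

Apply Kruskal's algorithm (sort edges by weight, add if no cycle):

Sorted edges by weight:
  (2,6) w=1
  (4,6) w=1
  (2,4) w=2
  (2,5) w=2
  (4,5) w=4
  (1,6) w=5
  (1,2) w=6
  (3,4) w=6
  (3,6) w=7
  (6,7) w=7
  (1,5) w=8
  (1,3) w=8
  (1,7) w=8
  (2,7) w=8
  (3,7) w=8

Add edge (2,6) w=1 -- no cycle. Running total: 1
Add edge (4,6) w=1 -- no cycle. Running total: 2
Skip edge (2,4) w=2 -- would create cycle
Add edge (2,5) w=2 -- no cycle. Running total: 4
Skip edge (4,5) w=4 -- would create cycle
Add edge (1,6) w=5 -- no cycle. Running total: 9
Skip edge (1,2) w=6 -- would create cycle
Add edge (3,4) w=6 -- no cycle. Running total: 15
Skip edge (3,6) w=7 -- would create cycle
Add edge (6,7) w=7 -- no cycle. Running total: 22

MST edges: (2,6,w=1), (4,6,w=1), (2,5,w=2), (1,6,w=5), (3,4,w=6), (6,7,w=7)
Total MST weight: 1 + 1 + 2 + 5 + 6 + 7 = 22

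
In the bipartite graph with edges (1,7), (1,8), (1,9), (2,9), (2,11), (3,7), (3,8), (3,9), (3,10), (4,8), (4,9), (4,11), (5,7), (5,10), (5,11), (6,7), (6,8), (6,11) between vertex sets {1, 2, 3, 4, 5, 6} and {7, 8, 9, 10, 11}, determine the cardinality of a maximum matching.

Step 1: List the neighbors of each left vertex:
  1: 7, 8, 9
  2: 9, 11
  3: 7, 8, 9, 10
  4: 8, 9, 11
  5: 7, 10, 11
  6: 7, 8, 11

Step 2: Greedily match left vertices, then look for augmenting paths:
  Match 1 -- 7
  Match 2 -- 9
  Match 3 -- 8
  Match 4 -- 11
  Match 5 -- 10
  No augmenting path remains.

Step 3: Verify this is maximum:
  Matching size 5 = min(|L|, |R|) = min(6, 5), which is an upper bound, so this matching is maximum.

Maximum matching: {(1,7), (2,9), (3,8), (4,11), (5,10)}
Size: 5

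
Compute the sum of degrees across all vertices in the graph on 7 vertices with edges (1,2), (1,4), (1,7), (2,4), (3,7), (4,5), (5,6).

Step 1: Count edges incident to each vertex:
  deg(1) = 3 (neighbors: 2, 4, 7)
  deg(2) = 2 (neighbors: 1, 4)
  deg(3) = 1 (neighbors: 7)
  deg(4) = 3 (neighbors: 1, 2, 5)
  deg(5) = 2 (neighbors: 4, 6)
  deg(6) = 1 (neighbors: 5)
  deg(7) = 2 (neighbors: 1, 3)

Step 2: Sum all degrees:
  3 + 2 + 1 + 3 + 2 + 1 + 2 = 14

Verification: sum of degrees = 2 * |E| = 2 * 7 = 14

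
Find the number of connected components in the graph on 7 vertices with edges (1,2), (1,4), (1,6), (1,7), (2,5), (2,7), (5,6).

Step 1: Build adjacency list from edges:
  1: 2, 4, 6, 7
  2: 1, 5, 7
  3: (none)
  4: 1
  5: 2, 6
  6: 1, 5
  7: 1, 2

Step 2: Run BFS/DFS from vertex 1:
  Visited: {1, 2, 4, 6, 7, 5}
  Reached 6 of 7 vertices

Step 3: Only 6 of 7 vertices reached. Graph is disconnected.
Connected components: {1, 2, 4, 5, 6, 7}, {3}
Number of connected components: 2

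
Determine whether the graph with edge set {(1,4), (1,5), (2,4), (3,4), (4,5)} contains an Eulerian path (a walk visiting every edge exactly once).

Step 1: Find the degree of each vertex:
  deg(1) = 2
  deg(2) = 1
  deg(3) = 1
  deg(4) = 4
  deg(5) = 2

Step 2: Count vertices with odd degree:
  Odd-degree vertices: 2, 3 (2 total)

Step 3: Apply Euler's theorem:
  - Eulerian circuit exists iff graph is connected and all vertices have even degree
  - Eulerian path exists iff graph is connected and has 0 or 2 odd-degree vertices

Graph is connected with exactly 2 odd-degree vertices (2, 3).
Eulerian path exists (starting and ending at the odd-degree vertices), but no Eulerian circuit.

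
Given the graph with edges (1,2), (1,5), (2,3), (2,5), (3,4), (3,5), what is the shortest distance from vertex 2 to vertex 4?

Step 1: Build adjacency list:
  1: 2, 5
  2: 1, 3, 5
  3: 2, 4, 5
  4: 3
  5: 1, 2, 3

Step 2: BFS from vertex 2 to find shortest path to 4:
  vertex 1 reached at distance 1
  vertex 3 reached at distance 1
  vertex 5 reached at distance 1
  vertex 4 reached at distance 2

Step 3: Shortest path: 2 -> 3 -> 4
Path length: 2 edges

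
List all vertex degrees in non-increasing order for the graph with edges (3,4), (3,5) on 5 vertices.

Step 1: Count edges incident to each vertex:
  deg(1) = 0 (neighbors: none)
  deg(2) = 0 (neighbors: none)
  deg(3) = 2 (neighbors: 4, 5)
  deg(4) = 1 (neighbors: 3)
  deg(5) = 1 (neighbors: 3)

Step 2: Sort degrees in non-increasing order:
  Degrees: [0, 0, 2, 1, 1] -> sorted: [2, 1, 1, 0, 0]

Degree sequence: [2, 1, 1, 0, 0]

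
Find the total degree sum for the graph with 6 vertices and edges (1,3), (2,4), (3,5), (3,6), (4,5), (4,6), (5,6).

Step 1: Count edges incident to each vertex:
  deg(1) = 1 (neighbors: 3)
  deg(2) = 1 (neighbors: 4)
  deg(3) = 3 (neighbors: 1, 5, 6)
  deg(4) = 3 (neighbors: 2, 5, 6)
  deg(5) = 3 (neighbors: 3, 4, 6)
  deg(6) = 3 (neighbors: 3, 4, 5)

Step 2: Sum all degrees:
  1 + 1 + 3 + 3 + 3 + 3 = 14

Verification: sum of degrees = 2 * |E| = 2 * 7 = 14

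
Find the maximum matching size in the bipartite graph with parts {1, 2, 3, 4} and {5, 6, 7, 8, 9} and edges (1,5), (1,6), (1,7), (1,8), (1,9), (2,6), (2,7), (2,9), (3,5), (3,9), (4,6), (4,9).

Step 1: List the neighbors of each left vertex:
  1: 5, 6, 7, 8, 9
  2: 6, 7, 9
  3: 5, 9
  4: 6, 9

Step 2: Greedily match left vertices, then look for augmenting paths:
  Match 1 -- 5
  Match 2 -- 7
  Match 3 -- 9
  Match 4 -- 6
  No augmenting path remains.

Step 3: Verify this is maximum:
  Matching size 4 = min(|L|, |R|) = min(4, 5), which is an upper bound, so this matching is maximum.

Maximum matching: {(1,5), (2,7), (3,9), (4,6)}
Size: 4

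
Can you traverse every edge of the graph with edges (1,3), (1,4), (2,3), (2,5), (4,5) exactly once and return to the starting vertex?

Step 1: Find the degree of each vertex:
  deg(1) = 2
  deg(2) = 2
  deg(3) = 2
  deg(4) = 2
  deg(5) = 2

Step 2: Count vertices with odd degree:
  All vertices have even degree (0 odd-degree vertices)

Step 3: Apply Euler's theorem:
  - Eulerian circuit exists iff graph is connected and all vertices have even degree
  - Eulerian path exists iff graph is connected and has 0 or 2 odd-degree vertices

Graph is connected with 0 odd-degree vertices.
Both Eulerian circuit and Eulerian path exist.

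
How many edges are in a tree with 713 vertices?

A tree on n vertices always has exactly n - 1 edges.
For n = 713: edges = 713 - 1 = 712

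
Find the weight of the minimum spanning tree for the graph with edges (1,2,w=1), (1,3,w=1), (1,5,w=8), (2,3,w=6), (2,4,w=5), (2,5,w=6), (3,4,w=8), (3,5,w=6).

Apply Kruskal's algorithm (sort edges by weight, add if no cycle):

Sorted edges by weight:
  (1,2) w=1
  (1,3) w=1
  (2,4) w=5
  (2,3) w=6
  (2,5) w=6
  (3,5) w=6
  (1,5) w=8
  (3,4) w=8

Add edge (1,2) w=1 -- no cycle. Running total: 1
Add edge (1,3) w=1 -- no cycle. Running total: 2
Add edge (2,4) w=5 -- no cycle. Running total: 7
Skip edge (2,3) w=6 -- would create cycle
Add edge (2,5) w=6 -- no cycle. Running total: 13

MST edges: (1,2,w=1), (1,3,w=1), (2,4,w=5), (2,5,w=6)
Total MST weight: 1 + 1 + 5 + 6 = 13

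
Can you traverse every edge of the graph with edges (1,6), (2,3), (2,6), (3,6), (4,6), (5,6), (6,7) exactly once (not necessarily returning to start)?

Step 1: Find the degree of each vertex:
  deg(1) = 1
  deg(2) = 2
  deg(3) = 2
  deg(4) = 1
  deg(5) = 1
  deg(6) = 6
  deg(7) = 1

Step 2: Count vertices with odd degree:
  Odd-degree vertices: 1, 4, 5, 7 (4 total)

Step 3: Apply Euler's theorem:
  - Eulerian circuit exists iff graph is connected and all vertices have even degree
  - Eulerian path exists iff graph is connected and has 0 or 2 odd-degree vertices

Graph has 4 odd-degree vertices (need 0 or 2).
Neither Eulerian path nor Eulerian circuit exists.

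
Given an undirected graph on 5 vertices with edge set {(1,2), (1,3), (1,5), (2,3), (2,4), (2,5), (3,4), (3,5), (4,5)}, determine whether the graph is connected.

Step 1: Build adjacency list from edges:
  1: 2, 3, 5
  2: 1, 3, 4, 5
  3: 1, 2, 4, 5
  4: 2, 3, 5
  5: 1, 2, 3, 4

Step 2: Run BFS/DFS from vertex 1:
  Visited: {1, 2, 3, 5, 4}
  Reached 5 of 5 vertices

Step 3: All 5 vertices reached from vertex 1, so the graph is connected.
Answer: Yes, the graph is connected.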